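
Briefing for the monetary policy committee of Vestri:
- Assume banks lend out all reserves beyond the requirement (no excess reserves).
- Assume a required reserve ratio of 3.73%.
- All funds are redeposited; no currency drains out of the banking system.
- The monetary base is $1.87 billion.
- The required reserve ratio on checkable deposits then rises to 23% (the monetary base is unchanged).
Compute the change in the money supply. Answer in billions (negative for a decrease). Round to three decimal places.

Initially m₁ = 1 / (0.0373) ≈ 26.80965, so M₁ = 26.80965 × 1.87 ≈ 50.134 billion.
After the change m₂ = 1 / (0.23) ≈ 4.34783, so M₂ = 4.34783 × 1.87 ≈ 8.1304 billion.
ΔM = M₂ − M₁ = 8.1304 − 50.134 = -42.0036 billion.

-42.004 billion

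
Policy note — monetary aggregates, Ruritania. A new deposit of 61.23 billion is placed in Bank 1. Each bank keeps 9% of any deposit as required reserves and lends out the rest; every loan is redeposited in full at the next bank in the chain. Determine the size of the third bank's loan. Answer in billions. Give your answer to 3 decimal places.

46.141 billion

Each bank lends a fraction (1 − rr) = 0.9100 of the deposit it receives, so Bank 3 receives 61.23·0.9100^2 and lends 61.23·0.9100^3 ≈ 46.1412 billion.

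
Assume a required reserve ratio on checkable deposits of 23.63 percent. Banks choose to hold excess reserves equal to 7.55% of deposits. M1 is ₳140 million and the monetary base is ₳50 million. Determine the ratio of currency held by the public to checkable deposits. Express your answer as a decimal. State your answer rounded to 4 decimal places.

0.0705

Using m = M/MB = 140/50 = 2.800000. From m = (1 + c)/(c + rr + e), rearranging gives 1 + c = m·(c + rr + e), so c·(1 − m) = m·(rr + e) − 1.
Hence c = [m·(rr + e) − 1]/(1 − m) = [2.800000 × (0.2363 + 0.0755) − 1] / (1 − 2.800000) ≈ 0.070533.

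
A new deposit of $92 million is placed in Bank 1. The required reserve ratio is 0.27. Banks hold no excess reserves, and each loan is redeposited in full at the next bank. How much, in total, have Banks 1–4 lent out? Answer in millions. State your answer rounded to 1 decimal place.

$178.1 million

Bank i lends (1 − rr)^i of the original deposit: Bank 1 lends 92·0.7300 = 67.1600, Bank 2 lends 92·0.7300² = 49.0268, and so on.
Summing a geometric series: total = 92·[0.7300·(1 − 0.7300^4) / (1 − 0.7300)] ≈ 178.1027 million.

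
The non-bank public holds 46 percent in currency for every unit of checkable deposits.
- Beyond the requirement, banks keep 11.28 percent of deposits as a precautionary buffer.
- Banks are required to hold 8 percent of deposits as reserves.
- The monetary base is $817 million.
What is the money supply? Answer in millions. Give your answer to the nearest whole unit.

The money multiplier is m = (1 + c) / (rr + e + c) = (1 + 0.46) / (0.08 + 0.1128 + 0.46) ≈ 2.2365.
So M = m × MB = 2.2365 × 817 = 1827.2205 million.

$1827 million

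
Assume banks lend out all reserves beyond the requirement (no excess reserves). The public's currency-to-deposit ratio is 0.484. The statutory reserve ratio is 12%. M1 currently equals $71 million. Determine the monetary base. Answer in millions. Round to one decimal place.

$28.9 million

The money multiplier is m = (1 + c) / (rr + c) = (1 + 0.484) / (0.12 + 0.484) ≈ 2.4570.
MB = M / m = 71 / 2.4570 ≈ 28.897 million.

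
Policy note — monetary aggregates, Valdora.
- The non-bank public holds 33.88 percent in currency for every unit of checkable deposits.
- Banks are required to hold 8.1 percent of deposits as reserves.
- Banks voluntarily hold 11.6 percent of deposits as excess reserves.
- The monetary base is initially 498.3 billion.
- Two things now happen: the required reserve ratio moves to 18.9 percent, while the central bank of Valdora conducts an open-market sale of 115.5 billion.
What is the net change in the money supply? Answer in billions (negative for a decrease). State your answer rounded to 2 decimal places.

-449.06 billion

Before: m₁ = (1 + 0.3388) / (0.081 + 0.116 + 0.3388) ≈ 2.498694, MB₁ = 498.3, so M₁ = 2.498694 × 498.3 ≈ 1245.0992 billion.
After: m₂ = (1 + 0.3388) / (0.189 + 0.116 + 0.3388) ≈ 2.079528, MB₂ = 498.3 − 115.5 = 382.8, so M₂ = 2.079528 × 382.8 ≈ 796.0433 billion.
ΔM = M₂ − M₁ = 796.0433 − 1245.0992 = -449.0559 billion.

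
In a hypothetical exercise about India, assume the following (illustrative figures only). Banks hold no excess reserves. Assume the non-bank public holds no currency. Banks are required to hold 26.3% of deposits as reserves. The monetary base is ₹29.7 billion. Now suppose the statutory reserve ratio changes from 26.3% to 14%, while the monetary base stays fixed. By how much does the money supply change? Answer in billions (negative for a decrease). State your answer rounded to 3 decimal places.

Initially m₁ = 1 / (0.263) ≈ 3.802281, so M₁ = 3.802281 × 29.7 ≈ 112.9277 billion.
After the change m₂ = 1 / (0.14) ≈ 7.142857, so M₂ = 7.142857 × 29.7 ≈ 212.1429 billion.
ΔM = M₂ − M₁ = 212.1429 − 112.9277 = 99.2152 billion.

₹99.215 billion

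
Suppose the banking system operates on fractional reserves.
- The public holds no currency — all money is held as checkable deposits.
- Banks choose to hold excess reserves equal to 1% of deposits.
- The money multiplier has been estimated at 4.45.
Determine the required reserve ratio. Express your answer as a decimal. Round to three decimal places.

Using m = 4.45. Since m = (1 + c)/(c + rr + e), the denominator satisfies c + rr + e = (1 + c)/m = (1 + 0) / 4.45 ≈ 0.224719.
With c = 0 and e = 0.01, the required reserve ratio is 0.224719 − 0 − 0.01 = 0.214719.

0.215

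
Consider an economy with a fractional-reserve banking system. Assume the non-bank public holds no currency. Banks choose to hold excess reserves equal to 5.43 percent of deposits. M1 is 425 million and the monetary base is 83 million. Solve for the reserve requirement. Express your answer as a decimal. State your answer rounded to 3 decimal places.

0.141

Using m = M/MB = 425/83 ≈ 5.120482. Since m = (1 + c)/(c + rr + e), the denominator satisfies c + rr + e = (1 + c)/m = (1 + 0) / 5.120482 ≈ 0.195294.
With c = 0 and e = 0.0543, the reserve requirement is 0.195294 − 0 − 0.0543 = 0.140994.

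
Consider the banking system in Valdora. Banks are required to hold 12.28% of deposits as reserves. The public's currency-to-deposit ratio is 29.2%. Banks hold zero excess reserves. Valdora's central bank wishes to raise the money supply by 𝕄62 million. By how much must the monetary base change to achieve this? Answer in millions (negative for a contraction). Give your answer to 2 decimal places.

𝕄19.91 million

The money multiplier is m = (1 + c) / (rr + c) = (1 + 0.292) / (0.1228 + 0.292) ≈ 3.11475.
ΔMB = ΔM / m = (+62) / 3.11475 ≈ 19.9053 million.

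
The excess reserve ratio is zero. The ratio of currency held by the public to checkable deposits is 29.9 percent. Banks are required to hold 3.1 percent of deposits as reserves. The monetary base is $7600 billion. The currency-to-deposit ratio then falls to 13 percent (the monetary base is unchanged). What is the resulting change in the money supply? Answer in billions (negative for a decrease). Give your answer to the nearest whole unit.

$23425 billion

Initially m₁ = (1 + 0.299) / (0.031 + 0.299) ≈ 3.93636, so M₁ = 3.93636 × 7600 = 29916.336 billion.
After the change m₂ = (1 + 0.13) / (0.031 + 0.13) ≈ 7.01863, so M₂ = 7.01863 × 7600 = 53341.588 billion.
ΔM = M₂ − M₁ = 53341.588 − 29916.336 = 23425.252 billion.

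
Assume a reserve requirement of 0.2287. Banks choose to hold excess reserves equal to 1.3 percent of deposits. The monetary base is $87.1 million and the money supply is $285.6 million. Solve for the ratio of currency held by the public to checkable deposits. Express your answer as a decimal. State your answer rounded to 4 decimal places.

0.0910

Using m = M/MB = 285.6/87.1 ≈ 3.278990. From m = (1 + c)/(c + rr + e), rearranging gives 1 + c = m·(c + rr + e), so c·(1 − m) = m·(rr + e) − 1.
Hence c = [m·(rr + e) − 1]/(1 − m) = [3.278990 × (0.2287 + 0.013) − 1] / (1 − 3.278990) ≈ 0.091035.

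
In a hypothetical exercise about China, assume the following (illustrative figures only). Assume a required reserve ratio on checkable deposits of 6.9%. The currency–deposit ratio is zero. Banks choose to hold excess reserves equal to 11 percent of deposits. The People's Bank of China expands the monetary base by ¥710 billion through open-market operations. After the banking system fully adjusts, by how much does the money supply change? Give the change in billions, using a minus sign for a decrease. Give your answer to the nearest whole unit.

The money multiplier is m = 1 / (rr + e) = 1 / (0.069 + 0.11) ≈ 5.5866.
The purchase adds 710 billion of base, so ΔM = m × ΔMB = 5.5866 × (+710) = 3966.486 billion.

¥3966 billion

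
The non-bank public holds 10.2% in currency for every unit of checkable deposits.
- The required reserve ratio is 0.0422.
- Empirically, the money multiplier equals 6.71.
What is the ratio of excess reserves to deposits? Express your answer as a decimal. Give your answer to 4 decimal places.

Using m = 6.71. Since m = (1 + c)/(c + rr + e), the denominator satisfies c + rr + e = (1 + c)/m = (1 + 0.102) / 6.71 ≈ 0.164232.
With c = 0.102 and rr = 0.0422, the ratio of excess reserves to deposits is 0.164232 − 0.102 − 0.0422 = 0.020032.

0.0200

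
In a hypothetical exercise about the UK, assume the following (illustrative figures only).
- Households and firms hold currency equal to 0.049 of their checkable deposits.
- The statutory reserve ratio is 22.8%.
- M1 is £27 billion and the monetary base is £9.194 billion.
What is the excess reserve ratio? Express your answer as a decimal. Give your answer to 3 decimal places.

Using m = M/MB = 27/9.194 ≈ 2.936698. Since m = (1 + c)/(c + rr + e), the denominator satisfies c + rr + e = (1 + c)/m = (1 + 0.049) / 2.936698 ≈ 0.357204.
With c = 0.049 and rr = 0.228, the excess reserve ratio is 0.357204 − 0.049 − 0.228 = 0.080204.

0.080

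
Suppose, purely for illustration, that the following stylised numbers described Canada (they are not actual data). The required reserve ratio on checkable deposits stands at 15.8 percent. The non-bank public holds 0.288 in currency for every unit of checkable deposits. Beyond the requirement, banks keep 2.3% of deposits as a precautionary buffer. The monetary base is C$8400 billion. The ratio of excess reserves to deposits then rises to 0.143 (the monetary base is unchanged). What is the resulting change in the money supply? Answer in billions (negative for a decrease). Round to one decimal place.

Initially m₁ = (1 + 0.288) / (0.158 + 0.023 + 0.288) ≈ 2.746269, so M₁ = 2.746269 × 8400 = 23068.6596 billion.
After the change m₂ = (1 + 0.288) / (0.158 + 0.143 + 0.288) ≈ 2.186757, so M₂ = 2.186757 × 8400 = 18368.7588 billion.
ΔM = M₂ − M₁ = 18368.7588 − 23068.6596 = -4699.9008 billion.

-4699.9 billion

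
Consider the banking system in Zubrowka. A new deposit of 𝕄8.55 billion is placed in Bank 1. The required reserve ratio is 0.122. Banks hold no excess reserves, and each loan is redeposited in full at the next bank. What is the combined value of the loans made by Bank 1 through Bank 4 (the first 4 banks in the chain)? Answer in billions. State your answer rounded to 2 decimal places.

Bank i lends (1 − rr)^i of the original deposit: Bank 1 lends 8.55·0.8780 = 7.5069, Bank 2 lends 8.55·0.8780² ≈ 6.5911, and so on.
Summing a geometric series: total = 8.55·[0.8780·(1 − 0.8780^4) / (1 − 0.8780)] ≈ 24.9658 billion.

𝕄24.97 billion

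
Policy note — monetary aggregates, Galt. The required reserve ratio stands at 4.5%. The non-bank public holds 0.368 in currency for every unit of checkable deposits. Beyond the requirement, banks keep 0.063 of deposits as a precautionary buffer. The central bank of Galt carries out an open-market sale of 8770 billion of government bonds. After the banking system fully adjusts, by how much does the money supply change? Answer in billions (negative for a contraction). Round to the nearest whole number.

The money multiplier is m = (1 + c) / (rr + e + c) = (1 + 0.368) / (0.045 + 0.063 + 0.368) ≈ 2.87395.
The sale removes 8770 billion of base, so ΔM = m × ΔMB = 2.87395 × (−8770) = -25204.5415 billion.

-25205 billion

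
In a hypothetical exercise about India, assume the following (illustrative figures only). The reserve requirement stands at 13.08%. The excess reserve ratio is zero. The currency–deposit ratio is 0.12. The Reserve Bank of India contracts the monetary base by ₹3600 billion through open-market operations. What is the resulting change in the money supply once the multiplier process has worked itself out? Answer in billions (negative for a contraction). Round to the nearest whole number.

-16077 billion

The money multiplier is m = (1 + c) / (rr + c) = (1 + 0.12) / (0.1308 + 0.12) ≈ 4.46571.
The sale removes 3600 billion of base, so ΔM = m × ΔMB = 4.46571 × (−3600) = -16076.556 billion.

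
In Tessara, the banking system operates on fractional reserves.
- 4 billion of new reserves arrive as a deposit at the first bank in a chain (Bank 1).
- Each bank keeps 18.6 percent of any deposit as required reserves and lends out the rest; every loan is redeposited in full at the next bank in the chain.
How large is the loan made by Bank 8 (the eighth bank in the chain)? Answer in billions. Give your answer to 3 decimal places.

Each bank lends a fraction (1 − rr) = 0.8140 of the deposit it receives, so Bank 8 receives 4·0.8140^7 and lends 4·0.8140^8 ≈ 0.7710 billion.

0.771 billion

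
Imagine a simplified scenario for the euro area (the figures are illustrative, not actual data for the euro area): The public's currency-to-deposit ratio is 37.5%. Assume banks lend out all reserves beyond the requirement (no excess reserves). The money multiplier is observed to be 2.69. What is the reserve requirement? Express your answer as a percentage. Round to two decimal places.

13.62%

Using m = 2.69. Since m = (1 + c)/(c + rr + e), the denominator satisfies c + rr + e = (1 + c)/m = (1 + 0.375) / 2.69 ≈ 0.511152.
With c = 0.375 and e = 0, the reserve requirement is 0.511152 − 0.375 − 0 = 0.136152.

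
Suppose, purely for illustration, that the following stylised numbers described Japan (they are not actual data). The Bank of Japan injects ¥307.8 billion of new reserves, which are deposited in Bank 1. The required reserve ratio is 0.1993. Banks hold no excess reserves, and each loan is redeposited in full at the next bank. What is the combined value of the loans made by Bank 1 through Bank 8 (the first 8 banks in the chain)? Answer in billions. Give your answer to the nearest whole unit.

Bank i lends (1 − rr)^i of the original deposit: Bank 1 lends 307.8·0.8007 ≈ 246.4555, Bank 2 lends 307.8·0.8007² ≈ 197.3369, and so on.
Summing a geometric series: total = 307.8·[0.8007·(1 − 0.8007^8) / (1 − 0.8007)] ≈ 1027.6807 billion.

¥1028 billion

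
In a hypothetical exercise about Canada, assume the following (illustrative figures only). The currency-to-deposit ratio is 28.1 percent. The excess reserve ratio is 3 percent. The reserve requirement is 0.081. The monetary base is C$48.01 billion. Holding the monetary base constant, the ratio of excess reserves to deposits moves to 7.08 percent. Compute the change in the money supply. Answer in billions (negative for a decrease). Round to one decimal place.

Initially m₁ = (1 + 0.281) / (0.081 + 0.03 + 0.281) ≈ 3.2679, so M₁ = 3.2679 × 48.01 ≈ 156.8919 billion.
After the change m₂ = (1 + 0.281) / (0.081 + 0.0708 + 0.281) ≈ 2.9598, so M₂ = 2.9598 × 48.01 ≈ 142.1 billion.
ΔM = M₂ − M₁ = 142.1 − 156.8919 = -14.7919 billion.

-14.8 billion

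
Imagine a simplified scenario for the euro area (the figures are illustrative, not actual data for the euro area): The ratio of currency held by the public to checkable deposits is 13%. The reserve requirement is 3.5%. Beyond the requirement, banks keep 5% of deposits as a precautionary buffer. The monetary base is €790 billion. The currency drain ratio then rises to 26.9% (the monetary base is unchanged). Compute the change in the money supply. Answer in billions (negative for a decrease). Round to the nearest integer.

-1320 billion

Initially m₁ = (1 + 0.13) / (0.035 + 0.05 + 0.13) ≈ 5.2558, so M₁ = 5.2558 × 790 = 4152.082 billion.
After the change m₂ = (1 + 0.269) / (0.035 + 0.05 + 0.269) ≈ 3.5847, so M₂ = 3.5847 × 790 = 2831.913 billion.
ΔM = M₂ − M₁ = 2831.913 − 4152.082 = -1320.169 billion.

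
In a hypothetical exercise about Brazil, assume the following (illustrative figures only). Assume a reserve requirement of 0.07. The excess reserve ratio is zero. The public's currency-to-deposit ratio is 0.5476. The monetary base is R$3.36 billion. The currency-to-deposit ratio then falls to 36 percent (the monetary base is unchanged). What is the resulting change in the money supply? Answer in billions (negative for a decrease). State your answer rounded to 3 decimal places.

Initially m₁ = (1 + 0.5476) / (0.07 + 0.5476) ≈ 2.50583, so M₁ = 2.50583 × 3.36 ≈ 8.4196 billion.
After the change m₂ = (1 + 0.36) / (0.07 + 0.36) ≈ 3.16279, so M₂ = 3.16279 × 3.36 ≈ 10.627 billion.
ΔM = M₂ − M₁ = 10.627 − 8.4196 = 2.2074 billion.

R$2.207 billion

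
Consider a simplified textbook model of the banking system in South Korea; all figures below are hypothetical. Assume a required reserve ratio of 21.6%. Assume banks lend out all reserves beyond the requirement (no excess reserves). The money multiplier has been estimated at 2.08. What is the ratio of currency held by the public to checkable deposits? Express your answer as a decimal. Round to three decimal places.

0.510

Using m = 2.08. From m = (1 + c)/(c + rr + e), rearranging gives 1 + c = m·(c + rr + e), so c·(1 − m) = m·(rr + e) − 1.
Hence c = [m·(rr + e) − 1]/(1 − m) = [2.08 × (0.216 + 0) − 1] / (1 − 2.08) ≈ 0.509926.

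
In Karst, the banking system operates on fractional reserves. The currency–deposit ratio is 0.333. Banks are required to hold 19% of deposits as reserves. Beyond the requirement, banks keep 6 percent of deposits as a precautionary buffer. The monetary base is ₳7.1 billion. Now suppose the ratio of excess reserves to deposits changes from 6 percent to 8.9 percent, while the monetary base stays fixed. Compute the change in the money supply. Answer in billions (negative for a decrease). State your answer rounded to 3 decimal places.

Initially m₁ = (1 + 0.333) / (0.19 + 0.06 + 0.333) ≈ 2.28645, so M₁ = 2.28645 × 7.1 ≈ 16.2338 billion.
After the change m₂ = (1 + 0.333) / (0.19 + 0.089 + 0.333) ≈ 2.17810, so M₂ = 2.17810 × 7.1 ≈ 15.4645 billion.
ΔM = M₂ − M₁ = 15.4645 − 16.2338 = -0.7693 billion.

-0.769 billion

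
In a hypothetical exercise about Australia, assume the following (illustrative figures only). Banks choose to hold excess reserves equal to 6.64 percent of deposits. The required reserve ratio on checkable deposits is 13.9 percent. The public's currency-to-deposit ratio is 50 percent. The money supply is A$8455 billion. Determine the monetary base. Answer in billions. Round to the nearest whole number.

A$3976 billion

The money multiplier is m = (1 + c) / (rr + e + c) = (1 + 0.5) / (0.139 + 0.0664 + 0.5) ≈ 2.12645.
MB = M / m = 8455 / 2.12645 ≈ 3976.1104 billion.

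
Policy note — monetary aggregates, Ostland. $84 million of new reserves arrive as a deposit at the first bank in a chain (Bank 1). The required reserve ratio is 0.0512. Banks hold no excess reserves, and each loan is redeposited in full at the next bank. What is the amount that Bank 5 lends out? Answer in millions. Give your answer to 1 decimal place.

$64.6 million

Each bank lends a fraction (1 − rr) = 0.9488 of the deposit it receives, so Bank 5 receives 84·0.9488^4 and lends 84·0.9488^5 ≈ 64.5881 million.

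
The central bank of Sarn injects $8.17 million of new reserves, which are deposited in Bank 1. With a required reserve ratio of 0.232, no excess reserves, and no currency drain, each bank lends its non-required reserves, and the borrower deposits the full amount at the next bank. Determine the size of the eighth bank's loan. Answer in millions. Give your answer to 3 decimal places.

Each bank lends a fraction (1 − rr) = 0.7680 of the deposit it receives, so Bank 8 receives 8.17·0.7680^7 and lends 8.17·0.7680^8 ≈ 0.9888 million.

$0.989 million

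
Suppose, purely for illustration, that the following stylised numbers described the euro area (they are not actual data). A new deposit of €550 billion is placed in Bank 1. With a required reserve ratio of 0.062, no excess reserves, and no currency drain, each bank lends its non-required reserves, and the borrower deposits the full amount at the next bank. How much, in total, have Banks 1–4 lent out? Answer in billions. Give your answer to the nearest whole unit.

Bank i lends (1 − rr)^i of the original deposit: Bank 1 lends 550·0.9380 = 515.9000, Bank 2 lends 550·0.9380² = 483.9142, and so on.
Summing a geometric series: total = 550·[0.9380·(1 − 0.9380^4) / (1 − 0.9380)] ≈ 1879.4947 billion.

€1879 billion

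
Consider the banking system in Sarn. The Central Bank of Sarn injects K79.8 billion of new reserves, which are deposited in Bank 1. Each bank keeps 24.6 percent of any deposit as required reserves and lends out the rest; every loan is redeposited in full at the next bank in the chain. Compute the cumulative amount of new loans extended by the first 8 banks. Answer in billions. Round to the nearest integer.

Bank i lends (1 − rr)^i of the original deposit: Bank 1 lends 79.8·0.7540 = 60.1692, Bank 2 lends 79.8·0.7540² ≈ 45.3676, and so on.
Summing a geometric series: total = 79.8·[0.7540·(1 − 0.7540^8) / (1 − 0.7540)] ≈ 219.0391 billion.

K219 billion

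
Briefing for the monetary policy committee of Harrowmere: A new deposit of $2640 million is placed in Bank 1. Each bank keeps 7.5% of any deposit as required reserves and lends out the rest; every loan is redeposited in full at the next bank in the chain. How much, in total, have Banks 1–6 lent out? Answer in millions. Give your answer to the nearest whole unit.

$12164 million

Bank i lends (1 − rr)^i of the original deposit: Bank 1 lends 2640·0.9250 = 2442.0000, Bank 2 lends 2640·0.9250² = 2258.8500, and so on.
Summing a geometric series: total = 2640·[0.9250·(1 − 0.9250^6) / (1 − 0.9250)] ≈ 12164.4795 million.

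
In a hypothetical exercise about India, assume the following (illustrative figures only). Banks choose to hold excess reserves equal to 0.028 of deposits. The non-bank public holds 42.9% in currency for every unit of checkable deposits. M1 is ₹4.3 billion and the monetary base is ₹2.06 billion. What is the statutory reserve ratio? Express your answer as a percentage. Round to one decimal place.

Using m = M/MB = 4.3/2.06 ≈ 2.087379. Since m = (1 + c)/(c + rr + e), the denominator satisfies c + rr + e = (1 + c)/m = (1 + 0.429) / 2.087379 ≈ 0.684591.
With c = 0.429 and e = 0.028, the statutory reserve ratio is 0.684591 − 0.429 − 0.028 = 0.227591.

22.8%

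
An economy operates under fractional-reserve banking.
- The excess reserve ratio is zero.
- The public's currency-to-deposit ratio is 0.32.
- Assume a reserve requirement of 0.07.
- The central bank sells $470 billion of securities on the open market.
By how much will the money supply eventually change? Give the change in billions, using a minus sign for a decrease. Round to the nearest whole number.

The money multiplier is m = (1 + c) / (rr + c) = (1 + 0.32) / (0.07 + 0.32) ≈ 3.3846.
The sale removes 470 billion of base, so ΔM = m × ΔMB = 3.3846 × (−470) = -1590.762 billion.

-1591 billion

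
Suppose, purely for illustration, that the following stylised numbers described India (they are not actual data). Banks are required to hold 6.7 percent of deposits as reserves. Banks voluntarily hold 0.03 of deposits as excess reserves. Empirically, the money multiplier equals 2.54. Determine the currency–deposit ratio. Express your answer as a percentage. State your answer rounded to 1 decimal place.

48.9%

Using m = 2.54. From m = (1 + c)/(c + rr + e), rearranging gives 1 + c = m·(c + rr + e), so c·(1 − m) = m·(rr + e) − 1.
Hence c = [m·(rr + e) − 1]/(1 − m) = [2.54 × (0.067 + 0.03) − 1] / (1 − 2.54) ≈ 0.489364.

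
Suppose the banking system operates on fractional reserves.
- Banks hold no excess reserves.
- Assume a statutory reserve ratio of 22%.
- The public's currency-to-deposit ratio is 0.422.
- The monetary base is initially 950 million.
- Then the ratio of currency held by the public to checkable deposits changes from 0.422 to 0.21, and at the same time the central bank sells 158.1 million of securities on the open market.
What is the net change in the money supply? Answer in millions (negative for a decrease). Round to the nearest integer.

124 million

Before: m₁ = (1 + 0.422) / (0.22 + 0.422) ≈ 2.2150, MB₁ = 950, so M₁ = 2.2150 × 950 = 2104.25 million.
After: m₂ = (1 + 0.21) / (0.22 + 0.21) ≈ 2.8140, MB₂ = 950 − 158.1 = 791.9, so M₂ = 2.8140 × 791.9 = 2228.4066 million.
ΔM = M₂ − M₁ = 2228.4066 − 2104.25 = 124.1566 million.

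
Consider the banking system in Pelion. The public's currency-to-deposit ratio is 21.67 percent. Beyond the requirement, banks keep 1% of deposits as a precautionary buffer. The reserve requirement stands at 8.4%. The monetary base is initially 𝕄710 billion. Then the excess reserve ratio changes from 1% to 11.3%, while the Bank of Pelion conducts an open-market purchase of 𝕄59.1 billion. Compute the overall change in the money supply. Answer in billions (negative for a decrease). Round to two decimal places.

Before: m₁ = (1 + 0.2167) / (0.084 + 0.01 + 0.2167) ≈ 3.915996, MB₁ = 710, so M₁ = 3.915996 × 710 ≈ 2780.3572 billion.
After: m₂ = (1 + 0.2167) / (0.084 + 0.113 + 0.2167) ≈ 2.941020, MB₂ = 710 + 59.1 = 769.1, so M₂ = 2.941020 × 769.1 ≈ 2261.9385 billion.
ΔM = M₂ − M₁ = 2261.9385 − 2780.3572 = -518.4187 billion.

-518.42 billion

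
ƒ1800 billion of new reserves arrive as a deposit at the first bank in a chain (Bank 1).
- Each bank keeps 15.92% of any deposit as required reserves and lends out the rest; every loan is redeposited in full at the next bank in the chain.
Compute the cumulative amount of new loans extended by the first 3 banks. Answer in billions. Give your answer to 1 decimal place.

ƒ3855.9 billion

Bank i lends (1 − rr)^i of the original deposit: Bank 1 lends 1800·0.8408 = 1513.4400, Bank 2 lends 1800·0.8408² ≈ 1272.5004, and so on.
Summing a geometric series: total = 1800·[0.8408·(1 − 0.8408^3) / (1 − 0.8408)] ≈ 3855.8586 billion.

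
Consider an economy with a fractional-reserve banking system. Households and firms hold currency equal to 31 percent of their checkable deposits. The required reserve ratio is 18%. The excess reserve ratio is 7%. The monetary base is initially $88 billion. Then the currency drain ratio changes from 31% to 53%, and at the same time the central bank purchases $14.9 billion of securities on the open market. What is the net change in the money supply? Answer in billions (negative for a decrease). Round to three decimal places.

-4.015 billion

Before: m₁ = (1 + 0.31) / (0.18 + 0.07 + 0.31) ≈ 2.3392857, MB₁ = 88, so M₁ = 2.3392857 × 88 ≈ 205.8571 billion.
After: m₂ = (1 + 0.53) / (0.18 + 0.07 + 0.53) ≈ 1.9615385, MB₂ = 88 + 14.9 = 102.9, so M₂ = 1.9615385 × 102.9 ≈ 201.8423 billion.
ΔM = M₂ − M₁ = 201.8423 − 205.8571 = -4.0148 billion.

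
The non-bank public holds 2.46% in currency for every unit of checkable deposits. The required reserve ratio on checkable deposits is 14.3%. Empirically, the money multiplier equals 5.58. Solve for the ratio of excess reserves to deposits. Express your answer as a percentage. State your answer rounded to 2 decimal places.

1.60%

Using m = 5.58. Since m = (1 + c)/(c + rr + e), the denominator satisfies c + rr + e = (1 + c)/m = (1 + 0.0246) / 5.58 ≈ 0.183620.
With c = 0.0246 and rr = 0.143, the ratio of excess reserves to deposits is 0.183620 − 0.0246 − 0.143 = 0.01602.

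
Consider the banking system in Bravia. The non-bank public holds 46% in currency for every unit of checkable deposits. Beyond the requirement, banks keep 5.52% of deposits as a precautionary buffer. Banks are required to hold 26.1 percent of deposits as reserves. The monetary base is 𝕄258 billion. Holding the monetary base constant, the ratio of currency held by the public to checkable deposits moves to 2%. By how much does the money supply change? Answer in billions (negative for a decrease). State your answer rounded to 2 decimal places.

𝕄297.46 billion

Initially m₁ = (1 + 0.46) / (0.261 + 0.0552 + 0.46) ≈ 1.880959, so M₁ = 1.880959 × 258 ≈ 485.2874 billion.
After the change m₂ = (1 + 0.02) / (0.261 + 0.0552 + 0.02) ≈ 3.033908, so M₂ = 3.033908 × 258 ≈ 782.7483 billion.
ΔM = M₂ − M₁ = 782.7483 − 485.2874 = 297.4609 billion.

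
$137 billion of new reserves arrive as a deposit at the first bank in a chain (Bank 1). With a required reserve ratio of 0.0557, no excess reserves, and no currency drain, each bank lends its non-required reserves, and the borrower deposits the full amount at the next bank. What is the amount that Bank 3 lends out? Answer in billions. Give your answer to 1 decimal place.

$115.4 billion

Each bank lends a fraction (1 − rr) = 0.9443 of the deposit it receives, so Bank 3 receives 137·0.9443^2 and lends 137·0.9443^3 ≈ 115.3587 billion.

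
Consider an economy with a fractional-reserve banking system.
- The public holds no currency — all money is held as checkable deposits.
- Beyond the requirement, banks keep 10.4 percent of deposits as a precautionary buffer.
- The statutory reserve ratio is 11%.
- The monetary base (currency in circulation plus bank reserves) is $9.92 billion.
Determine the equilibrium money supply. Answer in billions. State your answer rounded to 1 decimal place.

$46.4 billion

The money multiplier is m = 1 / (rr + e) = 1 / (0.11 + 0.104) ≈ 4.6729.
So M = m × MB = 4.6729 × 9.92 ≈ 46.3552 billion.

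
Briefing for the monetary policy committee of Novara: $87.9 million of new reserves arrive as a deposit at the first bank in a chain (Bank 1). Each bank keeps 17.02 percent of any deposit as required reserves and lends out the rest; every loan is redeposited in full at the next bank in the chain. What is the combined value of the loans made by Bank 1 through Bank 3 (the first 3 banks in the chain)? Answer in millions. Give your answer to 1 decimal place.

$183.7 million

Bank i lends (1 − rr)^i of the original deposit: Bank 1 lends 87.9·0.8298 ≈ 72.9394, Bank 2 lends 87.9·0.8298² ≈ 60.5251, and so on.
Summing a geometric series: total = 87.9·[0.8298·(1 − 0.8298^3) / (1 − 0.8298)] ≈ 183.6883 million.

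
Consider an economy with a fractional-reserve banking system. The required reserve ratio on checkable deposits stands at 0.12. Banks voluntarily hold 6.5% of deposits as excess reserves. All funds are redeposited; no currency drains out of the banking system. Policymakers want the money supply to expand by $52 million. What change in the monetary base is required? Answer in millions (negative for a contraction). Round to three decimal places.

The money multiplier is m = 1 / (rr + e) = 1 / (0.12 + 0.065) ≈ 5.405405.
ΔMB = ΔM / m = (+52) / 5.405405 ≈ 9.62 million.

$9.620 million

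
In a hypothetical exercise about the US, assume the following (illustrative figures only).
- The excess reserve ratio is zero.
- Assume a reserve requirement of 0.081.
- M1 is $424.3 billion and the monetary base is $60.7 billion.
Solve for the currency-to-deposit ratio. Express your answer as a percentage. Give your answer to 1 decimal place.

7.2%

Using m = M/MB = 424.3/60.7 ≈ 6.990115. From m = (1 + c)/(c + rr + e), rearranging gives 1 + c = m·(c + rr + e), so c·(1 − m) = m·(rr + e) − 1.
Hence c = [m·(rr + e) − 1]/(1 − m) = [6.990115 × (0.081 + 0) − 1] / (1 − 6.990115) ≈ 0.072419.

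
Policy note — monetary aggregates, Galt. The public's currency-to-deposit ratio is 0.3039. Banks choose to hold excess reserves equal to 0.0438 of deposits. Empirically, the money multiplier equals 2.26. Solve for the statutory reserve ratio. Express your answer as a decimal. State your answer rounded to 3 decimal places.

0.229

Using m = 2.26. Since m = (1 + c)/(c + rr + e), the denominator satisfies c + rr + e = (1 + c)/m = (1 + 0.3039) / 2.26 ≈ 0.576947.
With c = 0.3039 and e = 0.0438, the statutory reserve ratio is 0.576947 − 0.3039 − 0.0438 = 0.229247.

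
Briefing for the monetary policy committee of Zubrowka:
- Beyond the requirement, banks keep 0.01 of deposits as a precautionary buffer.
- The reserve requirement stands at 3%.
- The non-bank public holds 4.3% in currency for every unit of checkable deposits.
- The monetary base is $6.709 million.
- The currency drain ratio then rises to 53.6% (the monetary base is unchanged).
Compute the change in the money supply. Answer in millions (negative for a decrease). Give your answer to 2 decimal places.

Initially m₁ = (1 + 0.043) / (0.03 + 0.01 + 0.043) ≈ 12.5663, so M₁ = 12.5663 × 6.709 ≈ 84.3073 million.
After the change m₂ = (1 + 0.536) / (0.03 + 0.01 + 0.536) ≈ 2.6667, so M₂ = 2.6667 × 6.709 ≈ 17.8909 million.
ΔM = M₂ − M₁ = 17.8909 − 84.3073 = -66.4164 million.

-66.42 million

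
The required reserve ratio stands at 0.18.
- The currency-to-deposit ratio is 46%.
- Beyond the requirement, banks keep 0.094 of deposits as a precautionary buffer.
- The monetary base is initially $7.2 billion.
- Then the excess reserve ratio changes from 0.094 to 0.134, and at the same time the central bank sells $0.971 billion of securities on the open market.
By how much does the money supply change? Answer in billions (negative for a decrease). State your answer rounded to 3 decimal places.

-2.572 billion

Before: m₁ = (1 + 0.46) / (0.18 + 0.094 + 0.46) ≈ 1.98910, MB₁ = 7.2, so M₁ = 1.98910 × 7.2 ≈ 14.3215 billion.
After: m₂ = (1 + 0.46) / (0.18 + 0.134 + 0.46) ≈ 1.88630, MB₂ = 7.2 − 0.971 = 6.229, so M₂ = 1.88630 × 6.229 ≈ 11.7498 billion.
ΔM = M₂ − M₁ = 11.7498 − 14.3215 = -2.5717 billion.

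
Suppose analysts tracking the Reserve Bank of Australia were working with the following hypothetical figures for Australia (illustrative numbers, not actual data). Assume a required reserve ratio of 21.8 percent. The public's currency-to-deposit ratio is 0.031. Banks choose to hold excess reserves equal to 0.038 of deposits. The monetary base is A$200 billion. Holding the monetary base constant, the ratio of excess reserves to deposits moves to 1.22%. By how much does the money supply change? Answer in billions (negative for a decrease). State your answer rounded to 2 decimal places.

A$70.97 billion

Initially m₁ = (1 + 0.031) / (0.218 + 0.038 + 0.031) ≈ 3.592334, so M₁ = 3.592334 × 200 = 718.4668 billion.
After the change m₂ = (1 + 0.031) / (0.218 + 0.0122 + 0.031) ≈ 3.947167, so M₂ = 3.947167 × 200 = 789.4334 billion.
ΔM = M₂ − M₁ = 789.4334 − 718.4668 = 70.9666 billion.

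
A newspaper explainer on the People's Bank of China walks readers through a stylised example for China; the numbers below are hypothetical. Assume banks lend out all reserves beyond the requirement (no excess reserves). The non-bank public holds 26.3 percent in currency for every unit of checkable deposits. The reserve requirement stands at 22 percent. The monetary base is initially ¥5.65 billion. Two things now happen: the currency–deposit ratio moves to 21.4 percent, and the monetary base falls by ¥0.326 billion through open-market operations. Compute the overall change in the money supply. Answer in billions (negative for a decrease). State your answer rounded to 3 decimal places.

¥0.118 billion

Before: m₁ = (1 + 0.263) / (0.22 + 0.263) ≈ 2.61491, MB₁ = 5.65, so M₁ = 2.61491 × 5.65 ≈ 14.7742 billion.
After: m₂ = (1 + 0.214) / (0.22 + 0.214) ≈ 2.79724, MB₂ = 5.65 − 0.326 = 5.324, so M₂ = 2.79724 × 5.324 ≈ 14.8925 billion.
ΔM = M₂ − M₁ = 14.8925 − 14.7742 = 0.1183 billion.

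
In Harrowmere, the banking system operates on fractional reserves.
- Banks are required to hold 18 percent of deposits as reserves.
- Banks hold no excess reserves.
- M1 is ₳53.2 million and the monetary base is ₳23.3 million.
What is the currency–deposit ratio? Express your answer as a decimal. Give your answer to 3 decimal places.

0.459

Using m = M/MB = 53.2/23.3 ≈ 2.283262. From m = (1 + c)/(c + rr + e), rearranging gives 1 + c = m·(c + rr + e), so c·(1 − m) = m·(rr + e) − 1.
Hence c = [m·(rr + e) − 1]/(1 − m) = [2.283262 × (0.18 + 0) − 1] / (1 − 2.283262) ≈ 0.458997.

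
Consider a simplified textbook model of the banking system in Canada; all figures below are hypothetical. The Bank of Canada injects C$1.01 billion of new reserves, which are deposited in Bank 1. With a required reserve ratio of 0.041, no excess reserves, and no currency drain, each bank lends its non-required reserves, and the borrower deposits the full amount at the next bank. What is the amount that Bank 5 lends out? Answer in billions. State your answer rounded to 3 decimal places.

C$0.819 billion

Each bank lends a fraction (1 − rr) = 0.9590 of the deposit it receives, so Bank 5 receives 1.01·0.9590^4 and lends 1.01·0.9590^5 ≈ 0.8192 billion.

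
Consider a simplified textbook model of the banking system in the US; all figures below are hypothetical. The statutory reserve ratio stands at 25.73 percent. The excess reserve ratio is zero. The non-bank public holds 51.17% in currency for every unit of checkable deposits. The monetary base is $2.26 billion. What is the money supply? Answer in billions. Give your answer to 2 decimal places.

The money multiplier is m = (1 + c) / (rr + c) = (1 + 0.5117) / (0.2573 + 0.5117) ≈ 1.9658.
So M = m × MB = 1.9658 × 2.26 ≈ 4.4427 billion.

$4.44 billion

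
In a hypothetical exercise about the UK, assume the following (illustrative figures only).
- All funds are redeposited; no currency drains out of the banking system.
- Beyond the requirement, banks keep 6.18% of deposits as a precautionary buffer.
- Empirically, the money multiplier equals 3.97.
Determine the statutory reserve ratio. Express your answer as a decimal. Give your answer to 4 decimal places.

Using m = 3.97. Since m = (1 + c)/(c + rr + e), the denominator satisfies c + rr + e = (1 + c)/m = (1 + 0) / 3.97 ≈ 0.251889.
With c = 0 and e = 0.0618, the statutory reserve ratio is 0.251889 − 0 − 0.0618 = 0.190089.

0.1901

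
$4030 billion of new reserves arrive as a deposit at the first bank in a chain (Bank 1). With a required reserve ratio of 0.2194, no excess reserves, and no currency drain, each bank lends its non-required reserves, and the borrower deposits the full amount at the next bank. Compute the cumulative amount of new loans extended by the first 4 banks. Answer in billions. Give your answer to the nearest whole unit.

Bank i lends (1 − rr)^i of the original deposit: Bank 1 lends 4030·0.7806 = 3145.8180, Bank 2 lends 4030·0.7806² ≈ 2455.6255, and so on.
Summing a geometric series: total = 4030·[0.7806·(1 − 0.7806^4) / (1 − 0.7806)] ≈ 9014.6067 billion.

$9015 billion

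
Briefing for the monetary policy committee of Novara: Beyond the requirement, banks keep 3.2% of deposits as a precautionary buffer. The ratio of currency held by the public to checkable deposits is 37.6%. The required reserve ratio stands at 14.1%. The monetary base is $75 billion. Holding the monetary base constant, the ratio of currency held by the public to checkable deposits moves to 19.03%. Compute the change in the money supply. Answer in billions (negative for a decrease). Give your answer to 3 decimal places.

$57.749 billion

Initially m₁ = (1 + 0.376) / (0.141 + 0.032 + 0.376) ≈ 2.506375, so M₁ = 2.506375 × 75 ≈ 187.9781 billion.
After the change m₂ = (1 + 0.1903) / (0.141 + 0.032 + 0.1903) ≈ 3.276356, so M₂ = 3.276356 × 75 = 245.7267 billion.
ΔM = M₂ − M₁ = 245.7267 − 187.9781 = 57.7486 billion.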